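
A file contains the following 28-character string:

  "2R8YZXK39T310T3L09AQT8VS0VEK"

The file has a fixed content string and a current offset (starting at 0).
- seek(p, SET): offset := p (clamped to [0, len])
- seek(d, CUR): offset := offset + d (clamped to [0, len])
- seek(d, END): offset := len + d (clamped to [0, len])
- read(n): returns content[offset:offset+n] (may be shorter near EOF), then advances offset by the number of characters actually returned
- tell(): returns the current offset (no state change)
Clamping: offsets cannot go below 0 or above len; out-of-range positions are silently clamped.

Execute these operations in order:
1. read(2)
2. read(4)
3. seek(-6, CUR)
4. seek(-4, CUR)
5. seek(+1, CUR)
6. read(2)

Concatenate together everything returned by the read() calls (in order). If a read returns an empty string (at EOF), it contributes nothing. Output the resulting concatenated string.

After 1 (read(2)): returned '2R', offset=2
After 2 (read(4)): returned '8YZX', offset=6
After 3 (seek(-6, CUR)): offset=0
After 4 (seek(-4, CUR)): offset=0
After 5 (seek(+1, CUR)): offset=1
After 6 (read(2)): returned 'R8', offset=3

Answer: 2R8YZXR8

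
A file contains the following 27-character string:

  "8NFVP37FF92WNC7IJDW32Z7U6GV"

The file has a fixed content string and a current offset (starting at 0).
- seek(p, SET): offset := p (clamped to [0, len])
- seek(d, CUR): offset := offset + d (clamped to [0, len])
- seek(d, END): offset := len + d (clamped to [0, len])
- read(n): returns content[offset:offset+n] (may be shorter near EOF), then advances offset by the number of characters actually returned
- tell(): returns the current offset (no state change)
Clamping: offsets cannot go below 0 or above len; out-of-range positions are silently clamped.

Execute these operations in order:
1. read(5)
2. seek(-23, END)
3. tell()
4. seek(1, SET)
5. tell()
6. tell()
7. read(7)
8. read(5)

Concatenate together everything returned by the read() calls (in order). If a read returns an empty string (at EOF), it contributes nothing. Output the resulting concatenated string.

Answer: 8NFVPNFVP37FF92WN

Derivation:
After 1 (read(5)): returned '8NFVP', offset=5
After 2 (seek(-23, END)): offset=4
After 3 (tell()): offset=4
After 4 (seek(1, SET)): offset=1
After 5 (tell()): offset=1
After 6 (tell()): offset=1
After 7 (read(7)): returned 'NFVP37F', offset=8
After 8 (read(5)): returned 'F92WN', offset=13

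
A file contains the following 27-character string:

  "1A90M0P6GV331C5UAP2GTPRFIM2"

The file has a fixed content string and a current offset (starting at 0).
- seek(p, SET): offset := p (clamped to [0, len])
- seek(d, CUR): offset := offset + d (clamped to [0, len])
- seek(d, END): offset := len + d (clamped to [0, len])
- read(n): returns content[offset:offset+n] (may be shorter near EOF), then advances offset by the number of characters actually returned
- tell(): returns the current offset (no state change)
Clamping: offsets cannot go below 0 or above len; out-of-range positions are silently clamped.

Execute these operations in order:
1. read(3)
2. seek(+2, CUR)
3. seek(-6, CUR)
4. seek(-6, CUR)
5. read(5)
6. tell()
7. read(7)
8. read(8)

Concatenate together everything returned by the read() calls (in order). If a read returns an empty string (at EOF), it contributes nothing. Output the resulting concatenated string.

After 1 (read(3)): returned '1A9', offset=3
After 2 (seek(+2, CUR)): offset=5
After 3 (seek(-6, CUR)): offset=0
After 4 (seek(-6, CUR)): offset=0
After 5 (read(5)): returned '1A90M', offset=5
After 6 (tell()): offset=5
After 7 (read(7)): returned '0P6GV33', offset=12
After 8 (read(8)): returned '1C5UAP2G', offset=20

Answer: 1A91A90M0P6GV331C5UAP2G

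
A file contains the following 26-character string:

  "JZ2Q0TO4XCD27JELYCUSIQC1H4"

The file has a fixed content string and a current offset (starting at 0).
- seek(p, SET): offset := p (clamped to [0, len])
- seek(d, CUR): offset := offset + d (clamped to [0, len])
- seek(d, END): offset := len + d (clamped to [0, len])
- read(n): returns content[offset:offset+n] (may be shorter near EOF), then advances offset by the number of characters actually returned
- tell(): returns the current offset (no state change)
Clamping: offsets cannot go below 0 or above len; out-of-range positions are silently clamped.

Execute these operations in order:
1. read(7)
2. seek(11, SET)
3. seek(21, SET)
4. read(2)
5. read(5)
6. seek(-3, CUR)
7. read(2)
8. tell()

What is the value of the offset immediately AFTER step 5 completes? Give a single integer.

After 1 (read(7)): returned 'JZ2Q0TO', offset=7
After 2 (seek(11, SET)): offset=11
After 3 (seek(21, SET)): offset=21
After 4 (read(2)): returned 'QC', offset=23
After 5 (read(5)): returned '1H4', offset=26

Answer: 26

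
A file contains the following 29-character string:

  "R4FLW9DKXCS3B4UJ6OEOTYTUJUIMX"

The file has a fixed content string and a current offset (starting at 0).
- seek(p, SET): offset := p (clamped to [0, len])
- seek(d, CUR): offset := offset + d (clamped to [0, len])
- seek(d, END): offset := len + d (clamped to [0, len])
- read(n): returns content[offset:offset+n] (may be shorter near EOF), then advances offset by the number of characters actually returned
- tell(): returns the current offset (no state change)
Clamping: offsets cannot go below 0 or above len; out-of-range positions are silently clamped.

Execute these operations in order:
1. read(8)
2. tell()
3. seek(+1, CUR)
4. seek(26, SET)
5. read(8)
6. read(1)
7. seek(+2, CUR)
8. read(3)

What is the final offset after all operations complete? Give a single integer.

After 1 (read(8)): returned 'R4FLW9DK', offset=8
After 2 (tell()): offset=8
After 3 (seek(+1, CUR)): offset=9
After 4 (seek(26, SET)): offset=26
After 5 (read(8)): returned 'IMX', offset=29
After 6 (read(1)): returned '', offset=29
After 7 (seek(+2, CUR)): offset=29
After 8 (read(3)): returned '', offset=29

Answer: 29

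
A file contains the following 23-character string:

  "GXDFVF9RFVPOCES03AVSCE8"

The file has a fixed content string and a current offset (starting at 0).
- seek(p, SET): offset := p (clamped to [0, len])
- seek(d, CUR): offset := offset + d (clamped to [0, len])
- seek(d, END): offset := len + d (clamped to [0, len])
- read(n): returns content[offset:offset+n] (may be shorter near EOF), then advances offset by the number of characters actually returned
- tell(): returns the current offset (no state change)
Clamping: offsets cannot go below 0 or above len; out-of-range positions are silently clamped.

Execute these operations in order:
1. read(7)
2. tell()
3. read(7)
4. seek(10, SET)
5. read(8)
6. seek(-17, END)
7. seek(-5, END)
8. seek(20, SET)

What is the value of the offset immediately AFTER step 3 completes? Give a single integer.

After 1 (read(7)): returned 'GXDFVF9', offset=7
After 2 (tell()): offset=7
After 3 (read(7)): returned 'RFVPOCE', offset=14

Answer: 14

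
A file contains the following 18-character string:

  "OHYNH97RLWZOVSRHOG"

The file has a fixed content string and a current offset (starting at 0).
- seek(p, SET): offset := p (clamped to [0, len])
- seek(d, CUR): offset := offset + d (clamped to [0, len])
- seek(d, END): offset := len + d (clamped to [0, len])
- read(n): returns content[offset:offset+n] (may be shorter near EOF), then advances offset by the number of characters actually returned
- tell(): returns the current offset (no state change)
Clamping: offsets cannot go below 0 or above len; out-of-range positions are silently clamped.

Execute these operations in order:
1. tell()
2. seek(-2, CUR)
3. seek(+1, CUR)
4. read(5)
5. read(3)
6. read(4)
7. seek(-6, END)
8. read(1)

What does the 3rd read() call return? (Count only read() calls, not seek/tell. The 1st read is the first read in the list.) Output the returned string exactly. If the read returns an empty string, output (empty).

Answer: WZOV

Derivation:
After 1 (tell()): offset=0
After 2 (seek(-2, CUR)): offset=0
After 3 (seek(+1, CUR)): offset=1
After 4 (read(5)): returned 'HYNH9', offset=6
After 5 (read(3)): returned '7RL', offset=9
After 6 (read(4)): returned 'WZOV', offset=13
After 7 (seek(-6, END)): offset=12
After 8 (read(1)): returned 'V', offset=13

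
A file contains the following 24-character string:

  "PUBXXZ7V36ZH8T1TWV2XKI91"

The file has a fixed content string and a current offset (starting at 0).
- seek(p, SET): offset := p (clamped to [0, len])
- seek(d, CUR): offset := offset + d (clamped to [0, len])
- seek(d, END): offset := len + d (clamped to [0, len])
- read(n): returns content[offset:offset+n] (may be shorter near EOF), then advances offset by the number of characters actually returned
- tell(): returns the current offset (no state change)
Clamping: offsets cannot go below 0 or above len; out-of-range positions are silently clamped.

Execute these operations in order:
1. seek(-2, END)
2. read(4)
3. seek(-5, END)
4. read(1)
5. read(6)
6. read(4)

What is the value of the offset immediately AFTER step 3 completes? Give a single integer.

Answer: 19

Derivation:
After 1 (seek(-2, END)): offset=22
After 2 (read(4)): returned '91', offset=24
After 3 (seek(-5, END)): offset=19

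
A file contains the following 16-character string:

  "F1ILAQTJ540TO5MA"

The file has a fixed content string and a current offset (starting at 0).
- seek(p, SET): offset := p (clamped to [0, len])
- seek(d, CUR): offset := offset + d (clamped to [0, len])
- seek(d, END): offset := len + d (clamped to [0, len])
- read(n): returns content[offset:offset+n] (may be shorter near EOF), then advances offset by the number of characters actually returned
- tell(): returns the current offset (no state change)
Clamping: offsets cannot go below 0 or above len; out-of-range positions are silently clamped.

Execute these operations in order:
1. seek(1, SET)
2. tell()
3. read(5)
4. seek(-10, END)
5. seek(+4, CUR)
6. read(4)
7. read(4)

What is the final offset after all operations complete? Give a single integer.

After 1 (seek(1, SET)): offset=1
After 2 (tell()): offset=1
After 3 (read(5)): returned '1ILAQ', offset=6
After 4 (seek(-10, END)): offset=6
After 5 (seek(+4, CUR)): offset=10
After 6 (read(4)): returned '0TO5', offset=14
After 7 (read(4)): returned 'MA', offset=16

Answer: 16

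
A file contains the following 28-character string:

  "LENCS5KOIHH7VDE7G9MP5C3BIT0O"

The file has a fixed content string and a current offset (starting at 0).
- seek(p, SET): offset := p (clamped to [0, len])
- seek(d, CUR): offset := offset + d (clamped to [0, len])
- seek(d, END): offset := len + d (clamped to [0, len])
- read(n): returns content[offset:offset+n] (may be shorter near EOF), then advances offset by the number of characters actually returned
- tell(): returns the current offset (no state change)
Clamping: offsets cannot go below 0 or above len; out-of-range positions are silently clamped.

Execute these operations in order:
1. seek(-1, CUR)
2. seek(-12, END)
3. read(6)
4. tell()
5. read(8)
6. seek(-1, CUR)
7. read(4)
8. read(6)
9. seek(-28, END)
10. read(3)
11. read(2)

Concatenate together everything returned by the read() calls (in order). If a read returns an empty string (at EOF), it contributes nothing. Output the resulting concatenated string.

Answer: G9MP5C3BIT0OOLENCS

Derivation:
After 1 (seek(-1, CUR)): offset=0
After 2 (seek(-12, END)): offset=16
After 3 (read(6)): returned 'G9MP5C', offset=22
After 4 (tell()): offset=22
After 5 (read(8)): returned '3BIT0O', offset=28
After 6 (seek(-1, CUR)): offset=27
After 7 (read(4)): returned 'O', offset=28
After 8 (read(6)): returned '', offset=28
After 9 (seek(-28, END)): offset=0
After 10 (read(3)): returned 'LEN', offset=3
After 11 (read(2)): returned 'CS', offset=5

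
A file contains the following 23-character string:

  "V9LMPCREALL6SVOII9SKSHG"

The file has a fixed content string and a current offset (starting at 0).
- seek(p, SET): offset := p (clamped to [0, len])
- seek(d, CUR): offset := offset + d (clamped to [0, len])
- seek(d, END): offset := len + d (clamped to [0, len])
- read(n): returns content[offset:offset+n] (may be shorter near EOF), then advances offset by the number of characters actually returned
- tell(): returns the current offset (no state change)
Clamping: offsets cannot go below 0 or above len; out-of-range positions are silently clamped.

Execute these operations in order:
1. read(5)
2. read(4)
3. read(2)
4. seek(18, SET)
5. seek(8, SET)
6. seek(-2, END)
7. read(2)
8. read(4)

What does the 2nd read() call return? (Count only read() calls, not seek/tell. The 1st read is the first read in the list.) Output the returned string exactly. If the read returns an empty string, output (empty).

After 1 (read(5)): returned 'V9LMP', offset=5
After 2 (read(4)): returned 'CREA', offset=9
After 3 (read(2)): returned 'LL', offset=11
After 4 (seek(18, SET)): offset=18
After 5 (seek(8, SET)): offset=8
After 6 (seek(-2, END)): offset=21
After 7 (read(2)): returned 'HG', offset=23
After 8 (read(4)): returned '', offset=23

Answer: CREA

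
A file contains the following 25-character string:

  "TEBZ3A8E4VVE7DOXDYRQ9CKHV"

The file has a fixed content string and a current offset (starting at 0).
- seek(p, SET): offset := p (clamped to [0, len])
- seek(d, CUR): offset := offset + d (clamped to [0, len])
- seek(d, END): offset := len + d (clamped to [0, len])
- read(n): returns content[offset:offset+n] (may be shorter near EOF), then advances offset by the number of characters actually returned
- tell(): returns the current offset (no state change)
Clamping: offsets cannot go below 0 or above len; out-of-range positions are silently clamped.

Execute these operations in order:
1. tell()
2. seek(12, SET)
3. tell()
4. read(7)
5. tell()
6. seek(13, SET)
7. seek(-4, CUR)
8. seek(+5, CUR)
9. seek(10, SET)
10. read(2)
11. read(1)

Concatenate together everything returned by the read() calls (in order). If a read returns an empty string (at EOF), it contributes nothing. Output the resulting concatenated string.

Answer: 7DOXDYRVE7

Derivation:
After 1 (tell()): offset=0
After 2 (seek(12, SET)): offset=12
After 3 (tell()): offset=12
After 4 (read(7)): returned '7DOXDYR', offset=19
After 5 (tell()): offset=19
After 6 (seek(13, SET)): offset=13
After 7 (seek(-4, CUR)): offset=9
After 8 (seek(+5, CUR)): offset=14
After 9 (seek(10, SET)): offset=10
After 10 (read(2)): returned 'VE', offset=12
After 11 (read(1)): returned '7', offset=13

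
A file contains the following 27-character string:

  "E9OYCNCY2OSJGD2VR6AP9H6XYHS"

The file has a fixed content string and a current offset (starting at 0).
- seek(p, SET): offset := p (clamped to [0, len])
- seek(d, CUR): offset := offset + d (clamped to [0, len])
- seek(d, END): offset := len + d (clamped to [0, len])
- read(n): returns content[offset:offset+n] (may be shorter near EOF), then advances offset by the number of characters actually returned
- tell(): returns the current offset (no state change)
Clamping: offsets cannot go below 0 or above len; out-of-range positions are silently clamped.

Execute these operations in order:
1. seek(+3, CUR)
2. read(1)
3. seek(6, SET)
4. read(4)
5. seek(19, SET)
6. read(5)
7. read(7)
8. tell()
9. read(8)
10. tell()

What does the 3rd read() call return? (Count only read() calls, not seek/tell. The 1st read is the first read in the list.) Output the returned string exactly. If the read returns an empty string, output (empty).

Answer: P9H6X

Derivation:
After 1 (seek(+3, CUR)): offset=3
After 2 (read(1)): returned 'Y', offset=4
After 3 (seek(6, SET)): offset=6
After 4 (read(4)): returned 'CY2O', offset=10
After 5 (seek(19, SET)): offset=19
After 6 (read(5)): returned 'P9H6X', offset=24
After 7 (read(7)): returned 'YHS', offset=27
After 8 (tell()): offset=27
After 9 (read(8)): returned '', offset=27
After 10 (tell()): offset=27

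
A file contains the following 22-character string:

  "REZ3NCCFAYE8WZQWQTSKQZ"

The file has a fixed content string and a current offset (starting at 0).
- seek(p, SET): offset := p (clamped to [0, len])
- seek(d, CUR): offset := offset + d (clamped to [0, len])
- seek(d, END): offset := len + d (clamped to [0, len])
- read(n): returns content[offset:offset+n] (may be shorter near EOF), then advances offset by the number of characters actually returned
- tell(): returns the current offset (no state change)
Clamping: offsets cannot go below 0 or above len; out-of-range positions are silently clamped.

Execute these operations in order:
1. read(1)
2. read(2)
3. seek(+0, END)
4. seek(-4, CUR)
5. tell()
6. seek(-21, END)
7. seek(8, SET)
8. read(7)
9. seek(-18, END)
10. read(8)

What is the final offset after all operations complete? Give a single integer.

After 1 (read(1)): returned 'R', offset=1
After 2 (read(2)): returned 'EZ', offset=3
After 3 (seek(+0, END)): offset=22
After 4 (seek(-4, CUR)): offset=18
After 5 (tell()): offset=18
After 6 (seek(-21, END)): offset=1
After 7 (seek(8, SET)): offset=8
After 8 (read(7)): returned 'AYE8WZQ', offset=15
After 9 (seek(-18, END)): offset=4
After 10 (read(8)): returned 'NCCFAYE8', offset=12

Answer: 12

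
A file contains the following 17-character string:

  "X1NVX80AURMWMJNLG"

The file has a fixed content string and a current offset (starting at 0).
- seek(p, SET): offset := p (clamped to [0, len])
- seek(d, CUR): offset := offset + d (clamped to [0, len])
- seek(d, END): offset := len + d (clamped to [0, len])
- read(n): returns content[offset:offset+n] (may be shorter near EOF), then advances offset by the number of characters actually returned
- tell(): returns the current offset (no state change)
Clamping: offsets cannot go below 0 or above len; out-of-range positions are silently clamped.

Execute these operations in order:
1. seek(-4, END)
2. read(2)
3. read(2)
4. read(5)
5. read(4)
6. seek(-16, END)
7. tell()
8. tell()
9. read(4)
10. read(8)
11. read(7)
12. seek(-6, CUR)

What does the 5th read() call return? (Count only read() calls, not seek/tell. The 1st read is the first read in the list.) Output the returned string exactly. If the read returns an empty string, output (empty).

After 1 (seek(-4, END)): offset=13
After 2 (read(2)): returned 'JN', offset=15
After 3 (read(2)): returned 'LG', offset=17
After 4 (read(5)): returned '', offset=17
After 5 (read(4)): returned '', offset=17
After 6 (seek(-16, END)): offset=1
After 7 (tell()): offset=1
After 8 (tell()): offset=1
After 9 (read(4)): returned '1NVX', offset=5
After 10 (read(8)): returned '80AURMWM', offset=13
After 11 (read(7)): returned 'JNLG', offset=17
After 12 (seek(-6, CUR)): offset=11

Answer: 1NVX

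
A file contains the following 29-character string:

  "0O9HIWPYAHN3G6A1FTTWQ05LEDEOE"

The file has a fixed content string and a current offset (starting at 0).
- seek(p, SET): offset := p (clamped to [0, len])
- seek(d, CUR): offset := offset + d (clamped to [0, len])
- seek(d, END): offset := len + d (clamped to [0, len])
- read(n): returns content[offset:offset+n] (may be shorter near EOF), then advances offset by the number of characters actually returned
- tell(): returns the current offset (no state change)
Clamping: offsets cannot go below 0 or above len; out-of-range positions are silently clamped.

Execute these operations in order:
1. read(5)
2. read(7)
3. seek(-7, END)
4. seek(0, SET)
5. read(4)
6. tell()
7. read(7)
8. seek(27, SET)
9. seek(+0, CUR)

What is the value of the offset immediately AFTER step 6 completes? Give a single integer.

Answer: 4

Derivation:
After 1 (read(5)): returned '0O9HI', offset=5
After 2 (read(7)): returned 'WPYAHN3', offset=12
After 3 (seek(-7, END)): offset=22
After 4 (seek(0, SET)): offset=0
After 5 (read(4)): returned '0O9H', offset=4
After 6 (tell()): offset=4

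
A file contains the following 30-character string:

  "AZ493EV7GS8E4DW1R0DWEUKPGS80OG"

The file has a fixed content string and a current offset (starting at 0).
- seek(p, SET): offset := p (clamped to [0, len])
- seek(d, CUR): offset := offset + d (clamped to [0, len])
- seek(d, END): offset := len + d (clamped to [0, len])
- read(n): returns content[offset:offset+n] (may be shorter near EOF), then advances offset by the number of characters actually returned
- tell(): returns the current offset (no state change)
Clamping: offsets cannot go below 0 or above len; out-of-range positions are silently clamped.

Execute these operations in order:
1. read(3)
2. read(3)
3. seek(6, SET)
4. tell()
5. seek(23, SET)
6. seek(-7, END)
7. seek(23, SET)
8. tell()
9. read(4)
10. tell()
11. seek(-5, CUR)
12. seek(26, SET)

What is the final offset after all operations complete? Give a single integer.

After 1 (read(3)): returned 'AZ4', offset=3
After 2 (read(3)): returned '93E', offset=6
After 3 (seek(6, SET)): offset=6
After 4 (tell()): offset=6
After 5 (seek(23, SET)): offset=23
After 6 (seek(-7, END)): offset=23
After 7 (seek(23, SET)): offset=23
After 8 (tell()): offset=23
After 9 (read(4)): returned 'PGS8', offset=27
After 10 (tell()): offset=27
After 11 (seek(-5, CUR)): offset=22
After 12 (seek(26, SET)): offset=26

Answer: 26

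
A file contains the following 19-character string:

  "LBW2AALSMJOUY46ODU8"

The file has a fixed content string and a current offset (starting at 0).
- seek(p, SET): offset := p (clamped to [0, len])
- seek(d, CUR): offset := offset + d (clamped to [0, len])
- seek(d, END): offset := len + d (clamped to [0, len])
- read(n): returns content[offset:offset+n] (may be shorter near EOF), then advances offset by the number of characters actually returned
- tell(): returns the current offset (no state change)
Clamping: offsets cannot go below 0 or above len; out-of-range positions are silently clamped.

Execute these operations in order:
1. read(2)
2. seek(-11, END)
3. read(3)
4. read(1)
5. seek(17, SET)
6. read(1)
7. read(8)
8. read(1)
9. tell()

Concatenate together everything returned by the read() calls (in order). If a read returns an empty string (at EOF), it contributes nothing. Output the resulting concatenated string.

Answer: LBMJOUU8

Derivation:
After 1 (read(2)): returned 'LB', offset=2
After 2 (seek(-11, END)): offset=8
After 3 (read(3)): returned 'MJO', offset=11
After 4 (read(1)): returned 'U', offset=12
After 5 (seek(17, SET)): offset=17
After 6 (read(1)): returned 'U', offset=18
After 7 (read(8)): returned '8', offset=19
After 8 (read(1)): returned '', offset=19
After 9 (tell()): offset=19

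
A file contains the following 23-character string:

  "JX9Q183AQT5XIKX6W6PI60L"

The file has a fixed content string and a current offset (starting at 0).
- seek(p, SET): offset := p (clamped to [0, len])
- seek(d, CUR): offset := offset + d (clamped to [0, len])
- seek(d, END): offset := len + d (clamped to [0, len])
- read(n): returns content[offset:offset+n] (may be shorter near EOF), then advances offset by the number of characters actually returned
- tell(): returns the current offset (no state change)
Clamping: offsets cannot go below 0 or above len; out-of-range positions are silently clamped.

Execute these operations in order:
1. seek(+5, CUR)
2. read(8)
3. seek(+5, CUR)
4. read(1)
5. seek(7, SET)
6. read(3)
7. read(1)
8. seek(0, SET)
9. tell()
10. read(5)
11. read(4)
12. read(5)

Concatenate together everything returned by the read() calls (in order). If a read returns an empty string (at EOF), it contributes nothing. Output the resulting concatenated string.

After 1 (seek(+5, CUR)): offset=5
After 2 (read(8)): returned '83AQT5XI', offset=13
After 3 (seek(+5, CUR)): offset=18
After 4 (read(1)): returned 'P', offset=19
After 5 (seek(7, SET)): offset=7
After 6 (read(3)): returned 'AQT', offset=10
After 7 (read(1)): returned '5', offset=11
After 8 (seek(0, SET)): offset=0
After 9 (tell()): offset=0
After 10 (read(5)): returned 'JX9Q1', offset=5
After 11 (read(4)): returned '83AQ', offset=9
After 12 (read(5)): returned 'T5XIK', offset=14

Answer: 83AQT5XIPAQT5JX9Q183AQT5XIK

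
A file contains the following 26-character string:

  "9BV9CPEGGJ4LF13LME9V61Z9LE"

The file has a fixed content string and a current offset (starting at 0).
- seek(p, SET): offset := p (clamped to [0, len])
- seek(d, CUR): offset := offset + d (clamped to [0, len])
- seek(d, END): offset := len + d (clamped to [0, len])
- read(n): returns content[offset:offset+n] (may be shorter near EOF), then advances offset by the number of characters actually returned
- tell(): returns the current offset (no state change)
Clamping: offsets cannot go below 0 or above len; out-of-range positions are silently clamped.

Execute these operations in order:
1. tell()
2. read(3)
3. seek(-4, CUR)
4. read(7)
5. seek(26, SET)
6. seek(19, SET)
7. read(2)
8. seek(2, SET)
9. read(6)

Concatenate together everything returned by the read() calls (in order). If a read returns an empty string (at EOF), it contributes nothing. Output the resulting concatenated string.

Answer: 9BV9BV9CPEV6V9CPEG

Derivation:
After 1 (tell()): offset=0
After 2 (read(3)): returned '9BV', offset=3
After 3 (seek(-4, CUR)): offset=0
After 4 (read(7)): returned '9BV9CPE', offset=7
After 5 (seek(26, SET)): offset=26
After 6 (seek(19, SET)): offset=19
After 7 (read(2)): returned 'V6', offset=21
After 8 (seek(2, SET)): offset=2
After 9 (read(6)): returned 'V9CPEG', offset=8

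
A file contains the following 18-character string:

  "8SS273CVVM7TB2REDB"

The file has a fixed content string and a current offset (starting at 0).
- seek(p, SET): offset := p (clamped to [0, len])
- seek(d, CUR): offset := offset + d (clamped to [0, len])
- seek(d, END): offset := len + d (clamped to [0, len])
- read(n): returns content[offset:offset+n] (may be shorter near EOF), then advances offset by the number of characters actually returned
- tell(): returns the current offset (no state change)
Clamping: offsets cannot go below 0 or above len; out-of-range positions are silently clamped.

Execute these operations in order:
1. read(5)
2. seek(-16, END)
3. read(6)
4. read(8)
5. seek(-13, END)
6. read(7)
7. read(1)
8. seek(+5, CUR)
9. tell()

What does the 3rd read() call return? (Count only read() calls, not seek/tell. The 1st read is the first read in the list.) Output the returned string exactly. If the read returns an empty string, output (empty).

Answer: VM7TB2RE

Derivation:
After 1 (read(5)): returned '8SS27', offset=5
After 2 (seek(-16, END)): offset=2
After 3 (read(6)): returned 'S273CV', offset=8
After 4 (read(8)): returned 'VM7TB2RE', offset=16
After 5 (seek(-13, END)): offset=5
After 6 (read(7)): returned '3CVVM7T', offset=12
After 7 (read(1)): returned 'B', offset=13
After 8 (seek(+5, CUR)): offset=18
After 9 (tell()): offset=18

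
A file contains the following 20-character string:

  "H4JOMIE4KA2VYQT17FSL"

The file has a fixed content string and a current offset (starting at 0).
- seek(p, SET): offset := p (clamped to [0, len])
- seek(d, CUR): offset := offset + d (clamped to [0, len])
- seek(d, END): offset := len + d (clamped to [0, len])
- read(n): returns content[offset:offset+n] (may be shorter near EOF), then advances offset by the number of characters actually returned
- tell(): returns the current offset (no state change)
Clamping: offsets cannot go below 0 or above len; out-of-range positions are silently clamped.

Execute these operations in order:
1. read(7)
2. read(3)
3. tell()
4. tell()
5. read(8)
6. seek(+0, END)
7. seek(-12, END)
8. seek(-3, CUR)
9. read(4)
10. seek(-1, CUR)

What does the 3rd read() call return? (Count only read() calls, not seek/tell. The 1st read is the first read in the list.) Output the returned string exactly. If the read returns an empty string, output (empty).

After 1 (read(7)): returned 'H4JOMIE', offset=7
After 2 (read(3)): returned '4KA', offset=10
After 3 (tell()): offset=10
After 4 (tell()): offset=10
After 5 (read(8)): returned '2VYQT17F', offset=18
After 6 (seek(+0, END)): offset=20
After 7 (seek(-12, END)): offset=8
After 8 (seek(-3, CUR)): offset=5
After 9 (read(4)): returned 'IE4K', offset=9
After 10 (seek(-1, CUR)): offset=8

Answer: 2VYQT17F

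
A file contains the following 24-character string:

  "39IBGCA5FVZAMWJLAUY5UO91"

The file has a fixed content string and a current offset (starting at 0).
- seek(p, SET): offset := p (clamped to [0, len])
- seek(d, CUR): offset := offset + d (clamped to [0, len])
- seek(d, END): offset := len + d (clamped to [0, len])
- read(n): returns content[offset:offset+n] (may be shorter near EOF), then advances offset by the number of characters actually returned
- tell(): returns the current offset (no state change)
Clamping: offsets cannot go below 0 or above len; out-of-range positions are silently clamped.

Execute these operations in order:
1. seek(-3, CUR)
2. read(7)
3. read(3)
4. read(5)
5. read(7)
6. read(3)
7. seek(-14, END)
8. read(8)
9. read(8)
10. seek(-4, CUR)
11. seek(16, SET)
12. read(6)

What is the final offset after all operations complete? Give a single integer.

After 1 (seek(-3, CUR)): offset=0
After 2 (read(7)): returned '39IBGCA', offset=7
After 3 (read(3)): returned '5FV', offset=10
After 4 (read(5)): returned 'ZAMWJ', offset=15
After 5 (read(7)): returned 'LAUY5UO', offset=22
After 6 (read(3)): returned '91', offset=24
After 7 (seek(-14, END)): offset=10
After 8 (read(8)): returned 'ZAMWJLAU', offset=18
After 9 (read(8)): returned 'Y5UO91', offset=24
After 10 (seek(-4, CUR)): offset=20
After 11 (seek(16, SET)): offset=16
After 12 (read(6)): returned 'AUY5UO', offset=22

Answer: 22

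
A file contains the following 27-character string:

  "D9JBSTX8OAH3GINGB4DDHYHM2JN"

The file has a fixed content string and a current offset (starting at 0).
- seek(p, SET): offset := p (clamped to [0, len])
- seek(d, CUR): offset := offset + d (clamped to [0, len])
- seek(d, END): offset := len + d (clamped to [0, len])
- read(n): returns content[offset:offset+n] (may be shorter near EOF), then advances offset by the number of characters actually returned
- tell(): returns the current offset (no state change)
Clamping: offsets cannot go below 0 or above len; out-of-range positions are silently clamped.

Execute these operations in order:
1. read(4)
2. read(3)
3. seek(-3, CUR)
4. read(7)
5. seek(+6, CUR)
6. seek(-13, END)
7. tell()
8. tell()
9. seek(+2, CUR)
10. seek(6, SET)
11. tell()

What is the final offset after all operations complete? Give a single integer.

Answer: 6

Derivation:
After 1 (read(4)): returned 'D9JB', offset=4
After 2 (read(3)): returned 'STX', offset=7
After 3 (seek(-3, CUR)): offset=4
After 4 (read(7)): returned 'STX8OAH', offset=11
After 5 (seek(+6, CUR)): offset=17
After 6 (seek(-13, END)): offset=14
After 7 (tell()): offset=14
After 8 (tell()): offset=14
After 9 (seek(+2, CUR)): offset=16
After 10 (seek(6, SET)): offset=6
After 11 (tell()): offset=6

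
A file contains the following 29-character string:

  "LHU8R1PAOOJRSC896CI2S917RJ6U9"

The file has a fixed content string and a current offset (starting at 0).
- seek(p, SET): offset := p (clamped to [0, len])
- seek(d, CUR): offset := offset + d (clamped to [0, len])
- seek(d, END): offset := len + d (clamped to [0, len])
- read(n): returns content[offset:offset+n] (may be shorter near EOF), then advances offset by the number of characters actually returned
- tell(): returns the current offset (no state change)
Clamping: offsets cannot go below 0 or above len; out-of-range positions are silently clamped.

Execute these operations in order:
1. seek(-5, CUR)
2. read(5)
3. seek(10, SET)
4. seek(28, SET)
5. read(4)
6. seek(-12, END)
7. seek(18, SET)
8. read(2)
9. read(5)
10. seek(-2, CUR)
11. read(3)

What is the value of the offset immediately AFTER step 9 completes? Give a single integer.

Answer: 25

Derivation:
After 1 (seek(-5, CUR)): offset=0
After 2 (read(5)): returned 'LHU8R', offset=5
After 3 (seek(10, SET)): offset=10
After 4 (seek(28, SET)): offset=28
After 5 (read(4)): returned '9', offset=29
After 6 (seek(-12, END)): offset=17
After 7 (seek(18, SET)): offset=18
After 8 (read(2)): returned 'I2', offset=20
After 9 (read(5)): returned 'S917R', offset=25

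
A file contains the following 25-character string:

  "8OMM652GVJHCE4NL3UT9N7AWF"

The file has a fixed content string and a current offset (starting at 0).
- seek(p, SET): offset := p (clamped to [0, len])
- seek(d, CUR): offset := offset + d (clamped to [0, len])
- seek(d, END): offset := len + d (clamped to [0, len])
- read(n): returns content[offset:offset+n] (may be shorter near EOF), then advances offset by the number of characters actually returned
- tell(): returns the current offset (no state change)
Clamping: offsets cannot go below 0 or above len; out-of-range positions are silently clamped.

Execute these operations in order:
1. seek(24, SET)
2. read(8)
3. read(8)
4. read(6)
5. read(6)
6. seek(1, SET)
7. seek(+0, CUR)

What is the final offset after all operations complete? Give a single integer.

Answer: 1

Derivation:
After 1 (seek(24, SET)): offset=24
After 2 (read(8)): returned 'F', offset=25
After 3 (read(8)): returned '', offset=25
After 4 (read(6)): returned '', offset=25
After 5 (read(6)): returned '', offset=25
After 6 (seek(1, SET)): offset=1
After 7 (seek(+0, CUR)): offset=1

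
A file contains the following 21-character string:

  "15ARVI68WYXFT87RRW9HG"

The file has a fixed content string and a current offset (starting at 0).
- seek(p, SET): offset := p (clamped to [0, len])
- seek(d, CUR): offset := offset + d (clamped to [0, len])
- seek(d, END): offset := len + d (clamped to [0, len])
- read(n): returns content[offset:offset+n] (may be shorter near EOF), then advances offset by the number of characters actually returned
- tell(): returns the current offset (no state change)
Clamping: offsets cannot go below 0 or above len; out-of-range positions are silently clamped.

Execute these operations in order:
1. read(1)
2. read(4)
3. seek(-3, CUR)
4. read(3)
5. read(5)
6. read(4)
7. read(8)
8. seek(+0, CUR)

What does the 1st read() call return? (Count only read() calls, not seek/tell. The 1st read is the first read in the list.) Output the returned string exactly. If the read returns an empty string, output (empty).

Answer: 1

Derivation:
After 1 (read(1)): returned '1', offset=1
After 2 (read(4)): returned '5ARV', offset=5
After 3 (seek(-3, CUR)): offset=2
After 4 (read(3)): returned 'ARV', offset=5
After 5 (read(5)): returned 'I68WY', offset=10
After 6 (read(4)): returned 'XFT8', offset=14
After 7 (read(8)): returned '7RRW9HG', offset=21
After 8 (seek(+0, CUR)): offset=21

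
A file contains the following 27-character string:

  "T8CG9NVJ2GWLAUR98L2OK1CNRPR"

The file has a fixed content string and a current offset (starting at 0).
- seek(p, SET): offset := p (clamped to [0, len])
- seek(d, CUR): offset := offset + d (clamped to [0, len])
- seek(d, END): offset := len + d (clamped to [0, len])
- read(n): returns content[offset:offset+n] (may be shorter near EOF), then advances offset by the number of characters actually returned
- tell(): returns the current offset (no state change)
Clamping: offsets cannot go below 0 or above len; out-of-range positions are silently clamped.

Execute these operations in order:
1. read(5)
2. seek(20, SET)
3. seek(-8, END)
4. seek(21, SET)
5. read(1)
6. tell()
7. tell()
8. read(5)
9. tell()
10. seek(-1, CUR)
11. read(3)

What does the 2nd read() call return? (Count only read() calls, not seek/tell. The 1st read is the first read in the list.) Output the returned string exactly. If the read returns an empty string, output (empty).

Answer: 1

Derivation:
After 1 (read(5)): returned 'T8CG9', offset=5
After 2 (seek(20, SET)): offset=20
After 3 (seek(-8, END)): offset=19
After 4 (seek(21, SET)): offset=21
After 5 (read(1)): returned '1', offset=22
After 6 (tell()): offset=22
After 7 (tell()): offset=22
After 8 (read(5)): returned 'CNRPR', offset=27
After 9 (tell()): offset=27
After 10 (seek(-1, CUR)): offset=26
After 11 (read(3)): returned 'R', offset=27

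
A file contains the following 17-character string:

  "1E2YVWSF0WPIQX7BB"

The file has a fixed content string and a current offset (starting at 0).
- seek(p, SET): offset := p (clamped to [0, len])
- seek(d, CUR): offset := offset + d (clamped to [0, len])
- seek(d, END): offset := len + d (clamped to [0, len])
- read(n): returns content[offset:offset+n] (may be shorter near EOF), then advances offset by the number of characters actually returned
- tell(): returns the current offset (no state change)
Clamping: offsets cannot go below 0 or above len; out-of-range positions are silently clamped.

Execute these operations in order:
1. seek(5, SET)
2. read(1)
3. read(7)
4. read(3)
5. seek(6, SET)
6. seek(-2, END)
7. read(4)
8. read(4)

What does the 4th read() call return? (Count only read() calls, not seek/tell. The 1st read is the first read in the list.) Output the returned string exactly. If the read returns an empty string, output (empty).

Answer: BB

Derivation:
After 1 (seek(5, SET)): offset=5
After 2 (read(1)): returned 'W', offset=6
After 3 (read(7)): returned 'SF0WPIQ', offset=13
After 4 (read(3)): returned 'X7B', offset=16
After 5 (seek(6, SET)): offset=6
After 6 (seek(-2, END)): offset=15
After 7 (read(4)): returned 'BB', offset=17
After 8 (read(4)): returned '', offset=17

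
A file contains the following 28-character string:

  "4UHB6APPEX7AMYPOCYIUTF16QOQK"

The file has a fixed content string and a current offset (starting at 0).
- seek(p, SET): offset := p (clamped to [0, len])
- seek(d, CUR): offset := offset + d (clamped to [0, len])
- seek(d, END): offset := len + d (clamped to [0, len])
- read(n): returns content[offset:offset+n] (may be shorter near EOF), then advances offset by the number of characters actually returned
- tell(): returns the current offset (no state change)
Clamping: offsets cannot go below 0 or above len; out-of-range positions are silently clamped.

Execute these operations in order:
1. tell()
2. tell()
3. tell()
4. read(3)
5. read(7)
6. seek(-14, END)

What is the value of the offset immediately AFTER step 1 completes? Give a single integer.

Answer: 0

Derivation:
After 1 (tell()): offset=0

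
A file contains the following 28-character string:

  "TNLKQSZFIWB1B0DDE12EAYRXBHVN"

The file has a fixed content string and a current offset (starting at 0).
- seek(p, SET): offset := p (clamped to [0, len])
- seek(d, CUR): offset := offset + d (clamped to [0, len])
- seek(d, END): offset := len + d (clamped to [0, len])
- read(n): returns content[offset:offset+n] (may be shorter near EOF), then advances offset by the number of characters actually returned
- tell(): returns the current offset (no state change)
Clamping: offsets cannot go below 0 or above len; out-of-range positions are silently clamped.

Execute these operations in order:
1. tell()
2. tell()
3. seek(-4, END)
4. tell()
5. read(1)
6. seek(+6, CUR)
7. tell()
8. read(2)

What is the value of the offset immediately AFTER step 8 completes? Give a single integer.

After 1 (tell()): offset=0
After 2 (tell()): offset=0
After 3 (seek(-4, END)): offset=24
After 4 (tell()): offset=24
After 5 (read(1)): returned 'B', offset=25
After 6 (seek(+6, CUR)): offset=28
After 7 (tell()): offset=28
After 8 (read(2)): returned '', offset=28

Answer: 28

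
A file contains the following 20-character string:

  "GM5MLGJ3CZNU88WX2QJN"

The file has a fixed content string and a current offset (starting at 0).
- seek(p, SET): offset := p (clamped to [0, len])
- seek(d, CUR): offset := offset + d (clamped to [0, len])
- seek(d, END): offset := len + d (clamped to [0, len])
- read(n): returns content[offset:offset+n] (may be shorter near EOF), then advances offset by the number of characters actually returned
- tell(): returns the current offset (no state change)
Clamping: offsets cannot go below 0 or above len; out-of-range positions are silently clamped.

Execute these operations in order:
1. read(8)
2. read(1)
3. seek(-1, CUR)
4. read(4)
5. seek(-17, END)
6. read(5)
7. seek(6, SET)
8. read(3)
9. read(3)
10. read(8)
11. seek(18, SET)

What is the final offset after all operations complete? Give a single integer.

Answer: 18

Derivation:
After 1 (read(8)): returned 'GM5MLGJ3', offset=8
After 2 (read(1)): returned 'C', offset=9
After 3 (seek(-1, CUR)): offset=8
After 4 (read(4)): returned 'CZNU', offset=12
After 5 (seek(-17, END)): offset=3
After 6 (read(5)): returned 'MLGJ3', offset=8
After 7 (seek(6, SET)): offset=6
After 8 (read(3)): returned 'J3C', offset=9
After 9 (read(3)): returned 'ZNU', offset=12
After 10 (read(8)): returned '88WX2QJN', offset=20
After 11 (seek(18, SET)): offset=18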